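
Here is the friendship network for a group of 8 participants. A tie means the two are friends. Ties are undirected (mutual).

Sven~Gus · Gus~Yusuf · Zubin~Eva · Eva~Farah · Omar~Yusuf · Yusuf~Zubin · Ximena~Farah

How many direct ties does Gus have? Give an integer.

Gus is directly tied to Sven and Yusuf. That is 2 neighbors, so the degree of Gus is 2.

2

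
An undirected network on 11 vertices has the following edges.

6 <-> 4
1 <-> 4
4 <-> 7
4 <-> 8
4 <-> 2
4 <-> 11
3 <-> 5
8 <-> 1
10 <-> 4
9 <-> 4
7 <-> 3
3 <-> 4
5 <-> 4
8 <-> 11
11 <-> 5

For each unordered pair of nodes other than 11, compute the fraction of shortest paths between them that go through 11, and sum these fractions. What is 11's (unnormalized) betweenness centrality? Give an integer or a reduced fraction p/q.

1/2

Pairs whose geodesics pass through 11 — 8–5: 1/2.
All other pairs contribute 0.
Summing the contributions gives betweenness(11) = 1/2.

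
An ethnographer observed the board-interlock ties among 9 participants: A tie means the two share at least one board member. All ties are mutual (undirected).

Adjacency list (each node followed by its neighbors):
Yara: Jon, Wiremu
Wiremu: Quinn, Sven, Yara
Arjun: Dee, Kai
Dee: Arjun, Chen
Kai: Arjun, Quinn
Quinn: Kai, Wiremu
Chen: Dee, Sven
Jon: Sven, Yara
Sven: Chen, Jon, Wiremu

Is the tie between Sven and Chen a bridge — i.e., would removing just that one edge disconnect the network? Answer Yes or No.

Even without that edge, Sven still reaches Chen via Sven – Wiremu – Quinn – Kai – Arjun – Dee – Chen, so the network stays connected. Not a bridge.

No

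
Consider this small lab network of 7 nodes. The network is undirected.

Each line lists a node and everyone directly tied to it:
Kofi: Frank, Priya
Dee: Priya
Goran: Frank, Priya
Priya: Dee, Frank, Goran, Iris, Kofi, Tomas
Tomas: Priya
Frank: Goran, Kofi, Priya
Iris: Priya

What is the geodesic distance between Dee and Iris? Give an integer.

One shortest route is Dee – Priya – Iris, which uses 2 edges, and Dee and Iris are not directly tied, so nothing shorter exists. So d(Dee,Iris) = 2.

2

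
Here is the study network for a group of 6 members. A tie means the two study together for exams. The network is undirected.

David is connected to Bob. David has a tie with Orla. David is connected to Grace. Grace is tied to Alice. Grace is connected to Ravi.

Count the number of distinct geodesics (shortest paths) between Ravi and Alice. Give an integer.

The shortest distance is 2, and the only length-2 path is Ravi–Grace–Alice. So there is exactly 1 shortest path.

1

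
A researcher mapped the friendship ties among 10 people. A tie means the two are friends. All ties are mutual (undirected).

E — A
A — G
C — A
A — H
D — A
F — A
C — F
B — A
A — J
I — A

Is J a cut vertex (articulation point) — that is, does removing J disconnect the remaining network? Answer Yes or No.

Even without J, every remaining node can still reach every other (the residual graph is connected), so J is not a cut vertex.

No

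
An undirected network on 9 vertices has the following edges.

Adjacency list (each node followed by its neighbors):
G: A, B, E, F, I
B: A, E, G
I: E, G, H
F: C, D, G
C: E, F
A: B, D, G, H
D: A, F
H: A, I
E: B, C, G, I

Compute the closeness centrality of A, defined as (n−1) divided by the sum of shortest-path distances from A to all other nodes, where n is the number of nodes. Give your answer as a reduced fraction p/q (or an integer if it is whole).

8/13

Distances from A: B:1, C:3, D:1, E:2, F:2, G:1, H:1, I:2. Sum = 13.
n = 9, so closeness = 8/13.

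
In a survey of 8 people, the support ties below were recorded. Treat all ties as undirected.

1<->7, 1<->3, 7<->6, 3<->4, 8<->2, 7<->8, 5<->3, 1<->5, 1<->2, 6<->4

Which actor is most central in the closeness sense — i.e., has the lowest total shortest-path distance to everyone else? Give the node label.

Farness (sum of distances to all others) for each node — 1:10, 2:14, 3:12, 4:14, 5:14, 6:14, 7:11, 8:15.
The smallest farness is 10, for 1, so 1 has the highest closeness.

1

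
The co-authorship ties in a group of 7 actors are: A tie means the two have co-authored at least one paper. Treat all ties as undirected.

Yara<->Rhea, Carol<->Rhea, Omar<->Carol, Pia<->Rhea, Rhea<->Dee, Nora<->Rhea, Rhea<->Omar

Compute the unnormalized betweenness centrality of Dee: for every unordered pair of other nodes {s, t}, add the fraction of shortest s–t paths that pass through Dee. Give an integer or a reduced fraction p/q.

0

No shortest path between any pair of other nodes passes through Dee.
Summing the contributions gives betweenness(Dee) = 0.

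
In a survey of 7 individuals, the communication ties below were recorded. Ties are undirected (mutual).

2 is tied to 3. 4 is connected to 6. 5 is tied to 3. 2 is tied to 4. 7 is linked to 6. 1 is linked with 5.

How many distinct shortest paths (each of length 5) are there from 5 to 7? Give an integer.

The shortest distance is 5, and the only length-5 path is 5–3–2–4–6–7. So there is exactly 1 shortest path.

1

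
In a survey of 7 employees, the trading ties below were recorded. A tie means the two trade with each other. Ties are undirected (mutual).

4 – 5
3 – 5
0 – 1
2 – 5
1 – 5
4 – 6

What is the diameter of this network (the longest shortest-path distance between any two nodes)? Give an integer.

Eccentricity of each node (its greatest distance to any other): 0:4, 1:3, 2:3, 3:3, 4:3, 5:2, 6:4.
The maximum eccentricity is 4, realized for instance by the pair 6–0 via 6 – 4 – 5 – 1 – 0. So the diameter is 4.

4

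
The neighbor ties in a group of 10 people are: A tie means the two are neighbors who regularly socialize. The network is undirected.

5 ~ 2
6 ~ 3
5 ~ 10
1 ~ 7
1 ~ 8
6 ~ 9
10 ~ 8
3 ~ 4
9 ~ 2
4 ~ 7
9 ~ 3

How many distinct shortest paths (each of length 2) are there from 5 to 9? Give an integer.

1

The shortest distance is 2, and the only length-2 path is 5–2–9. So there is exactly 1 shortest path.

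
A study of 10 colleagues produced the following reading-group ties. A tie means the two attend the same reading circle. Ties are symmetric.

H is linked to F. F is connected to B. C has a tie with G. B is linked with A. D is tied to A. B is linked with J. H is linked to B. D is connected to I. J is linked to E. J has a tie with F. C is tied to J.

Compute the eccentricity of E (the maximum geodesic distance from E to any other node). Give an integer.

5

Distances from E: A:3, B:2, C:2, D:4, F:2, G:3, H:3, I:5, J:1.
The largest is 5 (to I), so the eccentricity of E is 5.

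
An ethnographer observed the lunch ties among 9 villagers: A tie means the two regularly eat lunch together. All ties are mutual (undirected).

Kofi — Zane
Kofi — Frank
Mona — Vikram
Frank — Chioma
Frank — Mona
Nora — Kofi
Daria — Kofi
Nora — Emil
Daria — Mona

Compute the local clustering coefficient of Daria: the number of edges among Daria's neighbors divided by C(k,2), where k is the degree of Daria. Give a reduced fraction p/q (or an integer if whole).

0

Daria's neighbors: Kofi and Mona (k = 2).
Possible neighbor pairs: C(2,2) = 1. Edges among them: none → e = 0.
Clustering(Daria) = 0/1.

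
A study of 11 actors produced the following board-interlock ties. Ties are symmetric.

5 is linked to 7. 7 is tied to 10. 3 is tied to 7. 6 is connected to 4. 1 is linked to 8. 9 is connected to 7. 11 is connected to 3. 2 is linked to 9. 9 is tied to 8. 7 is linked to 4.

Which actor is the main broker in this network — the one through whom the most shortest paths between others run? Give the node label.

7

Unnormalized betweenness of each node: 1:0, 2:0, 3:9, 4:9, 5:0, 6:0, 7:37, 8:9, 9:23, 10:0, 11:0.
7 has the largest value, 37, making it the main broker — the node through which the most shortest paths run.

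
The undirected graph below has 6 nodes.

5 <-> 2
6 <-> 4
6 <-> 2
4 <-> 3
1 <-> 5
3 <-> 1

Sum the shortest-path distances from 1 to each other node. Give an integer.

9

Distances from 1: 2:2, 3:1, 4:2, 5:1, 6:3.
Sum = 2 + 1 + 2 + 1 + 3 = 9.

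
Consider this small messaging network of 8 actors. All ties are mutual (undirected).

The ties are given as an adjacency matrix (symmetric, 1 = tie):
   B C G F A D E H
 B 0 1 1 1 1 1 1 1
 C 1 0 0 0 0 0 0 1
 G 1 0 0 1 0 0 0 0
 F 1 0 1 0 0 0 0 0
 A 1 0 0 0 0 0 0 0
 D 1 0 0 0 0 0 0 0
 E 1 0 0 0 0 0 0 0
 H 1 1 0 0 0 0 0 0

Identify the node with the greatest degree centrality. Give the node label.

B

Degrees — A:1, B:7, C:2, D:1, E:1, F:2, G:2, H:2.
The maximum is 7, attained only by B.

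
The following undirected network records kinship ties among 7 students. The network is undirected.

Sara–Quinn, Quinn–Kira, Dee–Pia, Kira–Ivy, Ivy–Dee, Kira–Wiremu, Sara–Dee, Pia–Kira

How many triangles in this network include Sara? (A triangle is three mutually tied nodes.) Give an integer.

Sara's neighbors are Dee and Quinn, but none of them are tied to each other, so no triangle contains Sara.

0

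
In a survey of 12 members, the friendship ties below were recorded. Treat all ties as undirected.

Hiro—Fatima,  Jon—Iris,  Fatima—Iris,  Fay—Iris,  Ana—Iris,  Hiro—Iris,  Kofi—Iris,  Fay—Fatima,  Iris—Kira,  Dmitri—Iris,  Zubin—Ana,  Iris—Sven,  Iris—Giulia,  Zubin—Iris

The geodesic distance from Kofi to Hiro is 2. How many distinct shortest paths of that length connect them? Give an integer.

1

The shortest distance is 2, and the only length-2 path is Kofi–Iris–Hiro. So there is exactly 1 shortest path.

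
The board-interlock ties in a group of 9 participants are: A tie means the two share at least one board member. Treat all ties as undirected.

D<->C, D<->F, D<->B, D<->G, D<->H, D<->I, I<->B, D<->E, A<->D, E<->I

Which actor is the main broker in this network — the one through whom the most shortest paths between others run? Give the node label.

Unnormalized betweenness of each node: A:0, B:0, C:0, D:51/2, E:0, F:0, G:0, H:0, I:1/2.
D has the largest value, 51/2, making it the main broker — the node through which the most shortest paths run.

D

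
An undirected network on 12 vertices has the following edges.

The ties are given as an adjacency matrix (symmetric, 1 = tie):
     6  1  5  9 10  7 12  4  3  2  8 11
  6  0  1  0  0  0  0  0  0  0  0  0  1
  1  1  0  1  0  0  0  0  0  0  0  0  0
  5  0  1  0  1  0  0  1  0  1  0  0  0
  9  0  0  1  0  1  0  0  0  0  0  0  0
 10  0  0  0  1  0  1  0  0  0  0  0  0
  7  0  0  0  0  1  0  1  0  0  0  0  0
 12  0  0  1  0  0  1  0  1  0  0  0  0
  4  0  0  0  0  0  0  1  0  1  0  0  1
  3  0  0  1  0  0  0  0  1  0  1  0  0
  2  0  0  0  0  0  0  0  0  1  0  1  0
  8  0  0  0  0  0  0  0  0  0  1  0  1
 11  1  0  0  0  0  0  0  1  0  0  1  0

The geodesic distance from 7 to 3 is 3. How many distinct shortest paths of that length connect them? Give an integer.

The shortest distance is 3. The length-3 paths are: 7–12–5–3; 7–12–4–3.
That gives 2 distinct shortest paths.

2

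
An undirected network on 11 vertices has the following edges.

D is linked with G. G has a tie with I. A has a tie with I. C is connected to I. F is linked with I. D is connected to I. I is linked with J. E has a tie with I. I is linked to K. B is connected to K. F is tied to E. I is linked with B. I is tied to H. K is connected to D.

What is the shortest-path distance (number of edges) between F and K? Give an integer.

One shortest route is F – I – K, which uses 2 edges, and F and K are not directly tied, so nothing shorter exists. So d(F,K) = 2.

2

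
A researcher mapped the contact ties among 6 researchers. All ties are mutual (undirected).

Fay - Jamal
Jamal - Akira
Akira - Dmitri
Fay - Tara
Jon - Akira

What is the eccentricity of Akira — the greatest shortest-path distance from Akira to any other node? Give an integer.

3

Distances from Akira: Dmitri:1, Fay:2, Jamal:1, Jon:1, Tara:3.
The largest is 3 (to Tara), so the eccentricity of Akira is 3.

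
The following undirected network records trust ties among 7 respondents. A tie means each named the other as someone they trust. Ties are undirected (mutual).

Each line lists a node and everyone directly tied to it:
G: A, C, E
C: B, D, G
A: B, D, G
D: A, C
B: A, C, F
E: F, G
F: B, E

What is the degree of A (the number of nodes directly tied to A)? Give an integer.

A is directly tied to B, D, and G. That is 3 neighbors, so the degree of A is 3.

3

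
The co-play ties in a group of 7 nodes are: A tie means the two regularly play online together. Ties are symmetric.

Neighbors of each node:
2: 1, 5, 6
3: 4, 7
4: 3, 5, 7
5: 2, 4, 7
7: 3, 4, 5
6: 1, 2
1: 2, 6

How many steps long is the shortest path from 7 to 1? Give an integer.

One shortest route is 7 – 5 – 2 – 1, which uses 3 edges, and at distance 2 from 7 we only reach {2}, which does not include 1. So d(7,1) = 3.

3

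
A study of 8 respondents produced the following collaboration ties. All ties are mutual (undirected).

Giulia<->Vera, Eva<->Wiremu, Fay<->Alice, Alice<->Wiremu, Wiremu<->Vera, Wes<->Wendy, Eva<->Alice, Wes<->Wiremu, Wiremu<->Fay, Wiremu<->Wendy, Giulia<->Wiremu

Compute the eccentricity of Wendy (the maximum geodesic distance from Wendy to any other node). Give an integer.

2

Distances from Wendy: Alice:2, Eva:2, Fay:2, Giulia:2, Vera:2, Wes:1, Wiremu:1.
The largest is 2 (to Fay, Giulia, Vera, Alice, and Eva), so the eccentricity of Wendy is 2.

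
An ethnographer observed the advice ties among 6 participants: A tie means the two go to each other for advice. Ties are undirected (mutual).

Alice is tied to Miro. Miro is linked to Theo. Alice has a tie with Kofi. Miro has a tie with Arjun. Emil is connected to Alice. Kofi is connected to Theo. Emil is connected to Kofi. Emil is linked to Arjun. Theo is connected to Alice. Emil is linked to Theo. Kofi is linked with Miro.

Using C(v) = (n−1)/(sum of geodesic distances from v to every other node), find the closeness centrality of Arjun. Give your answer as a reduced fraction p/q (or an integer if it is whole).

Distances from Arjun: Alice:2, Emil:1, Kofi:2, Miro:1, Theo:2. Sum = 8.
n = 6, so closeness = 5/8.

5/8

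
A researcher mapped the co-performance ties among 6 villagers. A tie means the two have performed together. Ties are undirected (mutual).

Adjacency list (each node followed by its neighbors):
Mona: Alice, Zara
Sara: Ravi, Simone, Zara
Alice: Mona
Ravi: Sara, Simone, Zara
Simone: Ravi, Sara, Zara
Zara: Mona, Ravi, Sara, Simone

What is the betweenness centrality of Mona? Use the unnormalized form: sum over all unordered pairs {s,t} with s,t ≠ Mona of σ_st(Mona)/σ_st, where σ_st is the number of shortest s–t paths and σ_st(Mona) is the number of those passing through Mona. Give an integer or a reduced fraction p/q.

4

Pairs whose geodesics pass through Mona — Alice–Simone: 1; Alice–Zara: 1; Alice–Sara: 1; Alice–Ravi: 1.
All other pairs contribute 0.
Summing the contributions gives betweenness(Mona) = 4.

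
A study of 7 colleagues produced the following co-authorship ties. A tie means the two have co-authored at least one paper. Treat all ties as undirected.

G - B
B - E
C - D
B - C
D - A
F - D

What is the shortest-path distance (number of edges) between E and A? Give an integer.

4

One shortest route is E – B – C – D – A, which uses 4 edges, and at distance 3 from E we only reach {D}, which does not include A. So d(E,A) = 4.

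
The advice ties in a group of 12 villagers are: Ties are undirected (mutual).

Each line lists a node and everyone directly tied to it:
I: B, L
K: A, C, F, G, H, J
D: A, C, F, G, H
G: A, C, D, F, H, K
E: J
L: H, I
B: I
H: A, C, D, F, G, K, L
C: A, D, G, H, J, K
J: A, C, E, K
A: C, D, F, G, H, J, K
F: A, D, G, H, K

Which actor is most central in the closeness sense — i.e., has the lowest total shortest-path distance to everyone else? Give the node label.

Farness (sum of distances to all others) for each node — A:18, B:41, C:19, D:21, E:34, F:21, G:20, H:17, I:31, J:24, K:19, L:23.
The smallest farness is 17, for H, so H has the highest closeness.

H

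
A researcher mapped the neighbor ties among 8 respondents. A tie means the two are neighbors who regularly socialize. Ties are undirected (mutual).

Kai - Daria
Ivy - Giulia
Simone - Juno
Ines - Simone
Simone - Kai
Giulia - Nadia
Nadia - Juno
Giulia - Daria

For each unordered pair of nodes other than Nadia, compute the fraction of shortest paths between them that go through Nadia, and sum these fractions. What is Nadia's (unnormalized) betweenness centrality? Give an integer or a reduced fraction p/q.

Pairs whose geodesics pass through Nadia — Ines–Giulia: 1/2; Ines–Ivy: 1/2; Giulia–Simone: 1/2; Giulia–Juno: 1; Simone–Ivy: 1/2; Ivy–Juno: 1; Juno–Daria: 1/2.
All other pairs contribute 0.
Summing the contributions gives betweenness(Nadia) = 9/2.

9/2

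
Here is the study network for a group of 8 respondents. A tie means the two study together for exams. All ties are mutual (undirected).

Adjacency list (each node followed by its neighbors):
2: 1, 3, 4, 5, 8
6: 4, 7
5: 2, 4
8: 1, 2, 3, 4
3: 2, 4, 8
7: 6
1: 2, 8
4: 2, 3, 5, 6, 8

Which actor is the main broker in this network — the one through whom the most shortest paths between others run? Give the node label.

4

Unnormalized betweenness of each node: 1:0, 2:4, 3:0, 4:11, 5:0, 6:6, 7:0, 8:2.
4 has the largest value, 11, making it the main broker — the node through which the most shortest paths run.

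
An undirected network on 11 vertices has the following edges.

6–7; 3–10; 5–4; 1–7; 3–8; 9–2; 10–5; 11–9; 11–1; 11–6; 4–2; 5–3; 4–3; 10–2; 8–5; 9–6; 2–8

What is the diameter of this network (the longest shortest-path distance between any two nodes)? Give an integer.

5

Eccentricity of each node (its greatest distance to any other): 1:5, 2:3, 3:5, 4:4, 5:5, 6:4, 7:5, 8:4, 9:3, 10:4, 11:4.
The maximum eccentricity is 5, realized for instance by the pair 3–1 via 3 – 4 – 2 – 9 – 11 – 1. So the diameter is 5.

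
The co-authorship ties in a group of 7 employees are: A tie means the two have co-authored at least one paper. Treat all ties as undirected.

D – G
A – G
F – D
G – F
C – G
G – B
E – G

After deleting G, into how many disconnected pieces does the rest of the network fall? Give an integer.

5

Without G, the remaining ties split the others into: {A}; {D, F}; {B}; {C}; {E}.
That's 5 separate components.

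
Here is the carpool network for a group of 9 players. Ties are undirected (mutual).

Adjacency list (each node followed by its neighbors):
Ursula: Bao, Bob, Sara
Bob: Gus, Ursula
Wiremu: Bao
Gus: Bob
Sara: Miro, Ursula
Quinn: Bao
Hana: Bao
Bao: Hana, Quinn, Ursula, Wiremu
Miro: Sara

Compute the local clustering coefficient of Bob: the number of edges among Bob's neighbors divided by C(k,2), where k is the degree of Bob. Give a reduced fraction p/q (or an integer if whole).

0

Bob's neighbors: Gus and Ursula (k = 2).
Possible neighbor pairs: C(2,2) = 1. Edges among them: none → e = 0.
Clustering(Bob) = 0/1.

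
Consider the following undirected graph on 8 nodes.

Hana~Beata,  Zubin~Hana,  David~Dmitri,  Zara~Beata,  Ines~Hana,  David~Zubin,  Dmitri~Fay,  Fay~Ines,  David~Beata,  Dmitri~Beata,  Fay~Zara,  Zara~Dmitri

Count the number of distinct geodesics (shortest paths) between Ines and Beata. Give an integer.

The shortest distance is 2, and the only length-2 path is Ines–Hana–Beata. So there is exactly 1 shortest path.

1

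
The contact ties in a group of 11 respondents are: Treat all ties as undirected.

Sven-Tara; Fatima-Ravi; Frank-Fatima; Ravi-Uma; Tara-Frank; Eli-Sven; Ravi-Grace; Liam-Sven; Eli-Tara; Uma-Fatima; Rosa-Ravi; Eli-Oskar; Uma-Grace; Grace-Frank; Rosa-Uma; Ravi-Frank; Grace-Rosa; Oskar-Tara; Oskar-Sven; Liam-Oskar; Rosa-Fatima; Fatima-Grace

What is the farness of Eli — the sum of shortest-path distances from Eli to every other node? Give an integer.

Distances from Eli: Fatima:3, Frank:2, Grace:3, Liam:2, Oskar:1, Ravi:3, Rosa:4, Sven:1, Tara:1, Uma:4.
Sum = 3 + 2 + 3 + 2 + 1 + 3 + 4 + 1 + 1 + 4 = 24.

24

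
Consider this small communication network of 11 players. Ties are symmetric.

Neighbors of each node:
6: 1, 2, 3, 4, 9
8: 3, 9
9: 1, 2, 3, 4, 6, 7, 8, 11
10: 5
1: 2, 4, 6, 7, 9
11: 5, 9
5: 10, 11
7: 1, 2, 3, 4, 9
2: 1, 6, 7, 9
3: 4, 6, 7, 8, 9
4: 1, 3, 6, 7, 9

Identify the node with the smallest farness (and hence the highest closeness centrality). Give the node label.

Farness (sum of distances to all others) for each node — 1:18, 2:19, 3:18, 4:18, 5:25, 6:18, 7:18, 8:21, 9:13, 10:34, 11:18.
The smallest farness is 13, for 9, so 9 has the highest closeness.

9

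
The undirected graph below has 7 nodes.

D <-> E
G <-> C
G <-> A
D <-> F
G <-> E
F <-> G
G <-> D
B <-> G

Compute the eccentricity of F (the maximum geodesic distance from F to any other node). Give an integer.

2

Distances from F: A:2, B:2, C:2, D:1, E:2, G:1.
The largest is 2 (to A, E, B, and C), so the eccentricity of F is 2.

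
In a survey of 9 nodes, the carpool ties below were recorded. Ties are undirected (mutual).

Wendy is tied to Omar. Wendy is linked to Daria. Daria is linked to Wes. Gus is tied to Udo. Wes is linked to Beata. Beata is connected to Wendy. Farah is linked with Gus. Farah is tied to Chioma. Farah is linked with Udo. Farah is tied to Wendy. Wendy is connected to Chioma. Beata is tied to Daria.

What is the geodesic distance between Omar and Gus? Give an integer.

3

One shortest route is Omar – Wendy – Farah – Gus, which uses 3 edges, and at distance 2 from Omar we only reach {Beata, Chioma, Daria, Farah}, which does not include Gus. So d(Omar,Gus) = 3.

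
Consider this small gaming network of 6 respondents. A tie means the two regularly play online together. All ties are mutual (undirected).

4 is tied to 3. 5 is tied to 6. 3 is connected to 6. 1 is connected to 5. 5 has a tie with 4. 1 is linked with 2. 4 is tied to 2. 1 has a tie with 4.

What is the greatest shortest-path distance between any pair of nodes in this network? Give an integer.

3

Eccentricity of each node (its greatest distance to any other): 1:2, 2:3, 3:2, 4:2, 5:2, 6:3.
The maximum eccentricity is 3, realized for instance by the pair 6–2 via 6 – 5 – 1 – 2. So the diameter is 3.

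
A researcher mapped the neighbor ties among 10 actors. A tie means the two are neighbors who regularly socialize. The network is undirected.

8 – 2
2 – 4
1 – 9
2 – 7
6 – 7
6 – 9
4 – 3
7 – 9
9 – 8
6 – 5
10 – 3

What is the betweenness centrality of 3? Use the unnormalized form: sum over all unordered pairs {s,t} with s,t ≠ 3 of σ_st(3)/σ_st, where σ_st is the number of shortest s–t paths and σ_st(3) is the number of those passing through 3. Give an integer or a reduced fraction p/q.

8

Pairs whose geodesics pass through 3 — 4–10: 1; 7–10: 1; 2–10: 1; 5–10: 1; 8–10: 1; 1–10: 2/2; 6–10: 1; 9–10: 2/2.
All other pairs contribute 0.
Summing the contributions gives betweenness(3) = 8.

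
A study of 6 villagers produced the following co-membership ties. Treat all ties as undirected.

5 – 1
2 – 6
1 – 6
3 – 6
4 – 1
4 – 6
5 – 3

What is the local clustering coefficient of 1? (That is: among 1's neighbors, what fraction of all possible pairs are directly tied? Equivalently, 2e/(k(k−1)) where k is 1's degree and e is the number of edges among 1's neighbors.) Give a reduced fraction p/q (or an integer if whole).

1/3

1's neighbors: 4, 5, and 6 (k = 3).
Possible neighbor pairs: C(3,2) = 3. Edges among them: 4–6 → e = 1.
Clustering(1) = 1/3.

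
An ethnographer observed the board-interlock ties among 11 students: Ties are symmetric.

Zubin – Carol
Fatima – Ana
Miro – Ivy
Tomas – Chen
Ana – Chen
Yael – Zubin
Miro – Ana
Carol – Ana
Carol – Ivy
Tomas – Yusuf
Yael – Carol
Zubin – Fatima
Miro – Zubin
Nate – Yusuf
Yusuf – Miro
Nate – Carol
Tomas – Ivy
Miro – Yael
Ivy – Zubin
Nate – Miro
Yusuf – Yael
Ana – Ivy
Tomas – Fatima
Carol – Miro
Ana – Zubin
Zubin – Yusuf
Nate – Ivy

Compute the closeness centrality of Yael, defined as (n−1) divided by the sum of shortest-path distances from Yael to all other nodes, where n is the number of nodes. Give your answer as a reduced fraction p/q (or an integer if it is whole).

10/17

Distances from Yael: Ana:2, Carol:1, Chen:3, Fatima:2, Ivy:2, Miro:1, Nate:2, Tomas:2, Yusuf:1, Zubin:1. Sum = 17.
n = 11, so closeness = 10/17.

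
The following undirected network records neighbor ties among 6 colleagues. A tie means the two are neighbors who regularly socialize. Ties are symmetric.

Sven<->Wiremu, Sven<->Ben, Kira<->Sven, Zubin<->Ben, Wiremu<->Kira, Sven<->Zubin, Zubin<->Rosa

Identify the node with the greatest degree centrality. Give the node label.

Sven

Degrees — Ben:2, Kira:2, Rosa:1, Sven:4, Wiremu:2, Zubin:3.
The maximum is 4, attained only by Sven.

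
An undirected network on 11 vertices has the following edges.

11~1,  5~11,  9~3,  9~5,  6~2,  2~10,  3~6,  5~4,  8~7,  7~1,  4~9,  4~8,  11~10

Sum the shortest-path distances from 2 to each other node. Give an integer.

Distances from 2: 1:3, 3:2, 4:4, 5:3, 6:1, 7:4, 8:5, 9:3, 10:1, 11:2.
Sum = 3 + 2 + 4 + 3 + 1 + 4 + 5 + 3 + 1 + 2 = 28.

28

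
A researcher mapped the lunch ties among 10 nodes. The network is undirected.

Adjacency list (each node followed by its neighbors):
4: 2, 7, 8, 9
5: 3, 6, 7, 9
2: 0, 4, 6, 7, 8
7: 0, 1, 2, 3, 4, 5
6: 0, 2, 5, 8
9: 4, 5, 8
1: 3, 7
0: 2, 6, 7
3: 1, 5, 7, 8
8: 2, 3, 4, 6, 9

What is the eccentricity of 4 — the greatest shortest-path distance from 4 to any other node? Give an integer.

Distances from 4: 0:2, 1:2, 2:1, 3:2, 5:2, 6:2, 7:1, 8:1, 9:1.
The largest is 2 (to 3, 6, 5, 0, and 1), so the eccentricity of 4 is 2.

2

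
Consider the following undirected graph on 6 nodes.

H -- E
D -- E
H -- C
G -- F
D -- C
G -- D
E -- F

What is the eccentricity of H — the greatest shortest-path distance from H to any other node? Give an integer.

Distances from H: C:1, D:2, E:1, F:2, G:3.
The largest is 3 (to G), so the eccentricity of H is 3.

3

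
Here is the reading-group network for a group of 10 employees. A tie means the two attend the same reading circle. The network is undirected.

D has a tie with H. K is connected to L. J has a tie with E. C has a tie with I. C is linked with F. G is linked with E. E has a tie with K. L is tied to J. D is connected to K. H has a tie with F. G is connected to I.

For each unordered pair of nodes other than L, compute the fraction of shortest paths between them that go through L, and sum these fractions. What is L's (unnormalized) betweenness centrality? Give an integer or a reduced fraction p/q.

Pairs whose geodesics pass through L — F–J: 1/3; H–J: 1/2; D–J: 1/2; K–J: 1/2.
All other pairs contribute 0.
Summing the contributions gives betweenness(L) = 11/6.

11/6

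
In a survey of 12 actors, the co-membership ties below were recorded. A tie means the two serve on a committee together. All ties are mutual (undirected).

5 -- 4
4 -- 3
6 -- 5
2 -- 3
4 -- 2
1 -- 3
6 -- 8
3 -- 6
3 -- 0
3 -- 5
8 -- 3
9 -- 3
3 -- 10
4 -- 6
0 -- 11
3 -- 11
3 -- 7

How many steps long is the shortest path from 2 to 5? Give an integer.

One shortest route is 2 – 3 – 5, which uses 2 edges, and 2 and 5 are not directly tied, so nothing shorter exists. So d(2,5) = 2.

2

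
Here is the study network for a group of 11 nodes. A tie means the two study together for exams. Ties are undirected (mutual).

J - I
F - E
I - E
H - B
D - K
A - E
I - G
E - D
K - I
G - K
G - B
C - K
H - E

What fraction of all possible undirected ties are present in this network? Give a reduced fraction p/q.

13/55

There are 13 edges and 11 nodes, so the maximum possible is C(11,2) = 55.
Density = 13/55.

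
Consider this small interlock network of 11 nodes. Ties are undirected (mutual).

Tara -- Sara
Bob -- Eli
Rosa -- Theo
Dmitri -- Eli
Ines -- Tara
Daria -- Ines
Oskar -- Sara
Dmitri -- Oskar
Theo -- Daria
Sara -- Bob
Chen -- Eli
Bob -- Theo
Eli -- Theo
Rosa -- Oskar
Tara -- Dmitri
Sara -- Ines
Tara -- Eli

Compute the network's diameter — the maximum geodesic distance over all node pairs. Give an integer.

3

Eccentricity of each node (its greatest distance to any other): Bob:2, Chen:3, Daria:3, Dmitri:3, Eli:2, Ines:3, Oskar:3, Rosa:3, Sara:3, Tara:3, Theo:2.
The maximum eccentricity is 3, realized for instance by the pair Dmitri–Daria via Dmitri – Tara – Ines – Daria. So the diameter is 3.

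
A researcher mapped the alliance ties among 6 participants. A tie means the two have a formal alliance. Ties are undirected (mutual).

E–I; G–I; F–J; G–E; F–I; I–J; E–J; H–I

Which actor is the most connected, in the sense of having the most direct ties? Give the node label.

Degrees — E:3, F:2, G:2, H:1, I:5, J:3.
The maximum is 5, attained only by I.

I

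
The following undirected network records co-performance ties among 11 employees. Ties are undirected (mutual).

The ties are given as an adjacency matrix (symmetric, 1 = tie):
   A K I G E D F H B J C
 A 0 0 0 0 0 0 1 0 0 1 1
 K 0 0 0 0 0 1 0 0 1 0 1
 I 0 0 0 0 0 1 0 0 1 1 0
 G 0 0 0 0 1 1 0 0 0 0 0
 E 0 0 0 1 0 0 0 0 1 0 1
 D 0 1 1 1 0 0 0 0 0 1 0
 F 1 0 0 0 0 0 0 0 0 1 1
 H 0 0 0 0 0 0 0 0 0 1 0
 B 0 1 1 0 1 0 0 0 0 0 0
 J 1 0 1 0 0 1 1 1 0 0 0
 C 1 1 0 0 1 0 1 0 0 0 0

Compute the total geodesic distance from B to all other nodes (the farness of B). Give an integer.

Distances from B: A:3, C:2, D:2, E:1, F:3, G:2, H:3, I:1, J:2, K:1.
Sum = 3 + 2 + 2 + 1 + 3 + 2 + 3 + 1 + 2 + 1 = 20.

20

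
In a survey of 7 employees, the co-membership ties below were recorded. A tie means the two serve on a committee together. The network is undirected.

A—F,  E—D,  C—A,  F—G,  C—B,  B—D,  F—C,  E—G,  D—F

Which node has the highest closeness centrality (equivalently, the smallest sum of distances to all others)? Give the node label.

F

Farness (sum of distances to all others) for each node — A:11, B:11, C:10, D:9, E:12, F:8, G:11.
The smallest farness is 8, for F, so F has the highest closeness.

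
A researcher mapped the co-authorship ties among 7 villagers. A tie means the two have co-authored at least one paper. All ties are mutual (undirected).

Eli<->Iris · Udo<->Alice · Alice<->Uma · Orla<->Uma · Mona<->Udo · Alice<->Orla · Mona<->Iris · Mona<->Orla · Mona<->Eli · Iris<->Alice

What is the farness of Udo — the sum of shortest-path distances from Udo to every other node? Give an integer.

10

Distances from Udo: Alice:1, Eli:2, Iris:2, Mona:1, Orla:2, Uma:2.
Sum = 1 + 2 + 2 + 1 + 2 + 2 = 10.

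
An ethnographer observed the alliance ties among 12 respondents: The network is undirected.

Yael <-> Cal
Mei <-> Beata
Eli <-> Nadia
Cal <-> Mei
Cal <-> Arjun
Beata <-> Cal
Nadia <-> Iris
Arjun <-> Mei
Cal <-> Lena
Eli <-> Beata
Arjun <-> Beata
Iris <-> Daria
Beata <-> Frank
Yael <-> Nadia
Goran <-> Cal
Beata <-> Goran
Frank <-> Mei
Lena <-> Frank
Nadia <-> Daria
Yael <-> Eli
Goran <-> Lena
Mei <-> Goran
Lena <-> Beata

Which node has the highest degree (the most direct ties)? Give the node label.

Beata

Degrees — Arjun:3, Beata:7, Cal:6, Daria:2, Eli:3, Frank:3, Goran:4, Iris:2, Lena:4, Mei:5, Nadia:4, Yael:3.
The maximum is 7, attained only by Beata.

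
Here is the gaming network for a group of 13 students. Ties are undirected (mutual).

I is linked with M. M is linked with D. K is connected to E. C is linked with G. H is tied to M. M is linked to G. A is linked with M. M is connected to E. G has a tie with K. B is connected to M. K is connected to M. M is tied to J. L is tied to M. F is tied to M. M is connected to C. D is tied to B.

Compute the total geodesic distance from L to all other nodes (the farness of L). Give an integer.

23

Distances from L: A:2, B:2, C:2, D:2, E:2, F:2, G:2, H:2, I:2, J:2, K:2, M:1.
Sum = 2 + 2 + 2 + 2 + 2 + 2 + 2 + 2 + 2 + 2 + 2 + 1 = 23.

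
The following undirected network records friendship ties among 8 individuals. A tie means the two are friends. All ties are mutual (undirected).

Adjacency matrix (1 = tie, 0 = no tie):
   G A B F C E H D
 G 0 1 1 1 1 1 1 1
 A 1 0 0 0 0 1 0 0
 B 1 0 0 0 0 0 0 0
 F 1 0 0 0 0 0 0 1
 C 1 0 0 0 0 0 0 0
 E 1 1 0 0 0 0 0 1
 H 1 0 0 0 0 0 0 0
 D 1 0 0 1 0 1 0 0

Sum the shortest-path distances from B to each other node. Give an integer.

Distances from B: A:2, C:2, D:2, E:2, F:2, G:1, H:2.
Sum = 2 + 2 + 2 + 2 + 2 + 1 + 2 = 13.

13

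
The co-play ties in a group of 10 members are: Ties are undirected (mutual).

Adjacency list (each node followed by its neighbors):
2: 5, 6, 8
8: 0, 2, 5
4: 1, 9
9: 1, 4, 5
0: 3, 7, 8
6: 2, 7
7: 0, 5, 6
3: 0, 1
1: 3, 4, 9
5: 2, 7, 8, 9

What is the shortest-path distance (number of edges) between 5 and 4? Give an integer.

2

One shortest route is 5 – 9 – 4, which uses 2 edges, and 5 and 4 are not directly tied, so nothing shorter exists. So d(5,4) = 2.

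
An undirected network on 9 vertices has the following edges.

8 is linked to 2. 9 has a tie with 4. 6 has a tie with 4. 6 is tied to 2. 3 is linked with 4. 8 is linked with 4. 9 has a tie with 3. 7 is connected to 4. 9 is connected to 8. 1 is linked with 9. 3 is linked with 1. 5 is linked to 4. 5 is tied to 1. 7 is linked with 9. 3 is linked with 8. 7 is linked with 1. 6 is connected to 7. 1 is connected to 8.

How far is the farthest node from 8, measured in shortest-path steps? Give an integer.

Distances from 8: 1:1, 2:1, 3:1, 4:1, 5:2, 6:2, 7:2, 9:1.
The largest is 2 (to 5, 6, and 7), so the eccentricity of 8 is 2.

2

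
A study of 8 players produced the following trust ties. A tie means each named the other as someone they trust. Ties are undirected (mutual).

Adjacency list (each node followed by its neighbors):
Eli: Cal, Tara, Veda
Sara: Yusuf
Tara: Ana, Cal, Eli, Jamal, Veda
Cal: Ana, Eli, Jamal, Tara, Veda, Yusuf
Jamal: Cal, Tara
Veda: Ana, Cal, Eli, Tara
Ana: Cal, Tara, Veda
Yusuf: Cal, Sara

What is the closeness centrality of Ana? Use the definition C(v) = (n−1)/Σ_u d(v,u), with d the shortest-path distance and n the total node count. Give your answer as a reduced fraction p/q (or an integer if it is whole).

Distances from Ana: Cal:1, Eli:2, Jamal:2, Sara:3, Tara:1, Veda:1, Yusuf:2. Sum = 12.
n = 8, so closeness = 7/12.

7/12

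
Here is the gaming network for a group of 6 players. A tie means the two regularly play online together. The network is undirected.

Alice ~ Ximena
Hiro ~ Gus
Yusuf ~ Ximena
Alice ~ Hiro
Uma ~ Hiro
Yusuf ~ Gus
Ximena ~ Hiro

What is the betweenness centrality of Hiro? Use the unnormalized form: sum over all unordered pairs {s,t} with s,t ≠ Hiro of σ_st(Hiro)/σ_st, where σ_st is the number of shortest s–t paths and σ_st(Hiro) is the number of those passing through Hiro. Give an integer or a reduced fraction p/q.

11/2

Pairs whose geodesics pass through Hiro — Gus–Uma: 1; Gus–Alice: 1; Gus–Ximena: 1/2; Uma–Alice: 1; Uma–Ximena: 1; Uma–Yusuf: 2/2.
All other pairs contribute 0.
Summing the contributions gives betweenness(Hiro) = 11/2.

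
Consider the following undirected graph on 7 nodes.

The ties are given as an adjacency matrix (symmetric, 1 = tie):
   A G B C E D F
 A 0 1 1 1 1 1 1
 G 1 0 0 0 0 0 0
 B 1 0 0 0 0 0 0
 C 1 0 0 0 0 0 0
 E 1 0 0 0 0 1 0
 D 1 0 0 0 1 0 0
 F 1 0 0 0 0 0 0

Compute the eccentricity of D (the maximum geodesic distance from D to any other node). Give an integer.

2

Distances from D: A:1, B:2, C:2, E:1, F:2, G:2.
The largest is 2 (to G, B, C, and F), so the eccentricity of D is 2.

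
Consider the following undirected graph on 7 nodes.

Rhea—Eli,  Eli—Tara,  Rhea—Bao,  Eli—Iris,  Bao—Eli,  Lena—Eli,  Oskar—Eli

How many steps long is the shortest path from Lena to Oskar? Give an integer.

2

One shortest route is Lena – Eli – Oskar, which uses 2 edges, and Lena and Oskar are not directly tied, so nothing shorter exists. So d(Lena,Oskar) = 2.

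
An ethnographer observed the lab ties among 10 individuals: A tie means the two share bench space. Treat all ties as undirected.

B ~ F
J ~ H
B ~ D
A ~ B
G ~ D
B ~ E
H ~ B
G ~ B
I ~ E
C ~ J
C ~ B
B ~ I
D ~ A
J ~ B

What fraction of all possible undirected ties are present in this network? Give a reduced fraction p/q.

There are 14 edges and 10 nodes, so the maximum possible is C(10,2) = 45.
Density = 14/45.

14/45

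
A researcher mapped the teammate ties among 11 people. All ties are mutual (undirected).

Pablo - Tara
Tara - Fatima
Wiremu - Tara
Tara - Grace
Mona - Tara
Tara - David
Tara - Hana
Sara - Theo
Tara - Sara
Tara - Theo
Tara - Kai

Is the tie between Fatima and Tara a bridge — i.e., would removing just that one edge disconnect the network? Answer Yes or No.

Without the Fatima–Tara edge there is no alternate route between Fatima and Tara, so the network disconnects. It is a bridge.

Yes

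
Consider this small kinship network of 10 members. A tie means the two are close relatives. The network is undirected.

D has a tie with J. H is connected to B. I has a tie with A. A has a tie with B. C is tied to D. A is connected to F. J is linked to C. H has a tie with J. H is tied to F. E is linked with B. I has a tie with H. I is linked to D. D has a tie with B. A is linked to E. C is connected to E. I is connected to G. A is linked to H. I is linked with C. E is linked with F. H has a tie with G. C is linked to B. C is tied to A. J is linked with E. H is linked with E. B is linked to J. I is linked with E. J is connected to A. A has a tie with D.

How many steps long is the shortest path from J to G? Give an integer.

One shortest route is J – H – G, which uses 2 edges, and J and G are not directly tied, so nothing shorter exists. So d(J,G) = 2.

2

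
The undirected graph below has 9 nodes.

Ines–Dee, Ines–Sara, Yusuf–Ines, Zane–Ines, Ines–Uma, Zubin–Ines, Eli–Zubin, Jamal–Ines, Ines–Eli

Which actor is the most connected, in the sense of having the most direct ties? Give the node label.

Ines

Degrees — Dee:1, Eli:2, Ines:8, Jamal:1, Sara:1, Uma:1, Yusuf:1, Zane:1, Zubin:2.
The maximum is 8, attained only by Ines.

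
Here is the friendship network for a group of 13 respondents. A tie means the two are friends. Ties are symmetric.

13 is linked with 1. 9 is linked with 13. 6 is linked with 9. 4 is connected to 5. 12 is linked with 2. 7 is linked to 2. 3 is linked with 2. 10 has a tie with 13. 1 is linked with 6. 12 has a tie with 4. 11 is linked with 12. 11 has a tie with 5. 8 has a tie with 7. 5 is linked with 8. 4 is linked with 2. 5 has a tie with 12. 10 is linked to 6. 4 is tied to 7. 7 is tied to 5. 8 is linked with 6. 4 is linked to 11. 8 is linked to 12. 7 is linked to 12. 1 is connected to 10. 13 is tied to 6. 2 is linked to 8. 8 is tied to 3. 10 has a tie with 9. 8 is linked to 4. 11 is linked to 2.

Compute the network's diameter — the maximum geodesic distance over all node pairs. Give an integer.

Eccentricity of each node (its greatest distance to any other): 1:4, 2:3, 3:3, 4:3, 5:3, 6:3, 7:3, 8:2, 9:4, 10:4, 11:4, 12:3, 13:4.
The maximum eccentricity is 4, realized for instance by the pair 11–1 via 11 – 2 – 8 – 6 – 1. So the diameter is 4.

4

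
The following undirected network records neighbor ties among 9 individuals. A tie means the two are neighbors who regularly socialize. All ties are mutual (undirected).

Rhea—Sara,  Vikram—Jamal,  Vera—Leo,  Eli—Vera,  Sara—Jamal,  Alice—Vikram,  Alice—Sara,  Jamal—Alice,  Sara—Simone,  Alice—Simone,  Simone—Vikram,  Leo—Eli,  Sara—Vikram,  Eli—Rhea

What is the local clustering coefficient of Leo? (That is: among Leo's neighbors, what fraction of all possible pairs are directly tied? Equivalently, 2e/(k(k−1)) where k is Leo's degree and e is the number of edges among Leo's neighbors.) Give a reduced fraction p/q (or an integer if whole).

Leo's neighbors: Eli and Vera (k = 2).
Possible neighbor pairs: C(2,2) = 1. Edges among them: Eli–Vera → e = 1.
Clustering(Leo) = 1/1.

1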